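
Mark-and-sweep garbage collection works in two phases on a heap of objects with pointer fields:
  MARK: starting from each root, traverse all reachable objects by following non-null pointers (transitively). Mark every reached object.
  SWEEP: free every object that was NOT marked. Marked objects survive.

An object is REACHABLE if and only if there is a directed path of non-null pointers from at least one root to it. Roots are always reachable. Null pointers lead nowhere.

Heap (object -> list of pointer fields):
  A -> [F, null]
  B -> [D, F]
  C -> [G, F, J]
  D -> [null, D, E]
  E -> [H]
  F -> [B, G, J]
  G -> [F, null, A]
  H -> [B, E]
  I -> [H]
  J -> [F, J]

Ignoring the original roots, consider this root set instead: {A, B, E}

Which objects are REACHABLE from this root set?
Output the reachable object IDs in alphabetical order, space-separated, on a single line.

Answer: A B D E F G H J

Derivation:
Roots: A B E
Mark A: refs=F null, marked=A
Mark B: refs=D F, marked=A B
Mark E: refs=H, marked=A B E
Mark F: refs=B G J, marked=A B E F
Mark D: refs=null D E, marked=A B D E F
Mark H: refs=B E, marked=A B D E F H
Mark G: refs=F null A, marked=A B D E F G H
Mark J: refs=F J, marked=A B D E F G H J
Unmarked (collected): C I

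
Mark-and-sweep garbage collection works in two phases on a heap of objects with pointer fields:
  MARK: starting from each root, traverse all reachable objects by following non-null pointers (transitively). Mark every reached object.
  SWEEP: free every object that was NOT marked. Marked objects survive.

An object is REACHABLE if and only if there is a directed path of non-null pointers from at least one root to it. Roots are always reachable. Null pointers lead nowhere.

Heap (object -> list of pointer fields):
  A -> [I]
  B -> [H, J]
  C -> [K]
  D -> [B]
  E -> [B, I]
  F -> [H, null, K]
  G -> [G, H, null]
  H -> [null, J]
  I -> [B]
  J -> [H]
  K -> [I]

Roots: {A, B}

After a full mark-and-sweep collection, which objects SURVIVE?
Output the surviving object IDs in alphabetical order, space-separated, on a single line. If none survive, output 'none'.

Roots: A B
Mark A: refs=I, marked=A
Mark B: refs=H J, marked=A B
Mark I: refs=B, marked=A B I
Mark H: refs=null J, marked=A B H I
Mark J: refs=H, marked=A B H I J
Unmarked (collected): C D E F G K

Answer: A B H I J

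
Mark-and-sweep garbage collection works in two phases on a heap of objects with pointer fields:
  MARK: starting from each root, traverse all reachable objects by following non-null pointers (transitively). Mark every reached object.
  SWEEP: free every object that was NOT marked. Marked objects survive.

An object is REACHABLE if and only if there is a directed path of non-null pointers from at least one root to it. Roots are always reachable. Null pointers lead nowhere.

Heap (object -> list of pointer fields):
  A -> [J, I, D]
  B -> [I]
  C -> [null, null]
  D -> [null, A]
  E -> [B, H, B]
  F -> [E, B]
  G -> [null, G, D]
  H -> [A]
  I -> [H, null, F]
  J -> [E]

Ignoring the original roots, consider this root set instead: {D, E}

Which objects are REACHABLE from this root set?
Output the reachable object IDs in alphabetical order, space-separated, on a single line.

Roots: D E
Mark D: refs=null A, marked=D
Mark E: refs=B H B, marked=D E
Mark A: refs=J I D, marked=A D E
Mark B: refs=I, marked=A B D E
Mark H: refs=A, marked=A B D E H
Mark J: refs=E, marked=A B D E H J
Mark I: refs=H null F, marked=A B D E H I J
Mark F: refs=E B, marked=A B D E F H I J
Unmarked (collected): C G

Answer: A B D E F H I J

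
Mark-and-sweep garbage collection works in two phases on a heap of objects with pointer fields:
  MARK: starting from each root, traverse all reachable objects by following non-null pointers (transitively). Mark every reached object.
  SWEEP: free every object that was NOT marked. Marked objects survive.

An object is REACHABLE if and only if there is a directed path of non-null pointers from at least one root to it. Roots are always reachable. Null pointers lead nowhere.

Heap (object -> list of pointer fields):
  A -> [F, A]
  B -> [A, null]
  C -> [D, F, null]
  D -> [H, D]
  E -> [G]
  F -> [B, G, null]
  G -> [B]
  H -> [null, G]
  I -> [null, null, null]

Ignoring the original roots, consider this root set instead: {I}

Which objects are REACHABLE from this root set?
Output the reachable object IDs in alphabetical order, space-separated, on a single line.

Roots: I
Mark I: refs=null null null, marked=I
Unmarked (collected): A B C D E F G H

Answer: I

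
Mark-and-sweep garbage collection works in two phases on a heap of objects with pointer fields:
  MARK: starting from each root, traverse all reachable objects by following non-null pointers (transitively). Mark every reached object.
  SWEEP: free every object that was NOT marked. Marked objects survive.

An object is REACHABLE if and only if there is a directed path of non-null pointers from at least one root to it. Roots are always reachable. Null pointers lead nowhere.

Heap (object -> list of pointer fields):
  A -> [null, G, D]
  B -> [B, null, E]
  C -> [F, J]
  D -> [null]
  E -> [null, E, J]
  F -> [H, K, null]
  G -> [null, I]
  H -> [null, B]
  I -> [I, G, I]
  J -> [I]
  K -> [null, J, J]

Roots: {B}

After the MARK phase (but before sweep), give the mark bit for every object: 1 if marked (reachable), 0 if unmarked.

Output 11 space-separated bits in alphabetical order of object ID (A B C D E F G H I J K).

Roots: B
Mark B: refs=B null E, marked=B
Mark E: refs=null E J, marked=B E
Mark J: refs=I, marked=B E J
Mark I: refs=I G I, marked=B E I J
Mark G: refs=null I, marked=B E G I J
Unmarked (collected): A C D F H K

Answer: 0 1 0 0 1 0 1 0 1 1 0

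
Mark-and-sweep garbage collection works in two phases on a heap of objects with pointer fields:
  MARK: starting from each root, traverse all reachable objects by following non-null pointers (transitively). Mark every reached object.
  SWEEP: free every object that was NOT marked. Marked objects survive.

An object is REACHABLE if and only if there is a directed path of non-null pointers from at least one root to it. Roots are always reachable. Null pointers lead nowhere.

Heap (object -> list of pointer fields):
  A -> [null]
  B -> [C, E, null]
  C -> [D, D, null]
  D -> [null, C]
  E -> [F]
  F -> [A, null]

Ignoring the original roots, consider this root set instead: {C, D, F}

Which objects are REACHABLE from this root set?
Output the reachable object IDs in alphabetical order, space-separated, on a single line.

Answer: A C D F

Derivation:
Roots: C D F
Mark C: refs=D D null, marked=C
Mark D: refs=null C, marked=C D
Mark F: refs=A null, marked=C D F
Mark A: refs=null, marked=A C D F
Unmarked (collected): B E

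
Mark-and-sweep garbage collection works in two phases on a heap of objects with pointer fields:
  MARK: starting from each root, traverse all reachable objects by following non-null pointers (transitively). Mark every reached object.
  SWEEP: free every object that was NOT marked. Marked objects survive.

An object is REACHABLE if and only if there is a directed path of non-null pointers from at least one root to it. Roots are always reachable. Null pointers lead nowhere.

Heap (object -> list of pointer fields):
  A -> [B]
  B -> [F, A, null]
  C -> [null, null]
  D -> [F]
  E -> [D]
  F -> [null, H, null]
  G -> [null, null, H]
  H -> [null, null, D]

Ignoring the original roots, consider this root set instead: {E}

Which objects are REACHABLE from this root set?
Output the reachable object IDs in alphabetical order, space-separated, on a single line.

Roots: E
Mark E: refs=D, marked=E
Mark D: refs=F, marked=D E
Mark F: refs=null H null, marked=D E F
Mark H: refs=null null D, marked=D E F H
Unmarked (collected): A B C G

Answer: D E F H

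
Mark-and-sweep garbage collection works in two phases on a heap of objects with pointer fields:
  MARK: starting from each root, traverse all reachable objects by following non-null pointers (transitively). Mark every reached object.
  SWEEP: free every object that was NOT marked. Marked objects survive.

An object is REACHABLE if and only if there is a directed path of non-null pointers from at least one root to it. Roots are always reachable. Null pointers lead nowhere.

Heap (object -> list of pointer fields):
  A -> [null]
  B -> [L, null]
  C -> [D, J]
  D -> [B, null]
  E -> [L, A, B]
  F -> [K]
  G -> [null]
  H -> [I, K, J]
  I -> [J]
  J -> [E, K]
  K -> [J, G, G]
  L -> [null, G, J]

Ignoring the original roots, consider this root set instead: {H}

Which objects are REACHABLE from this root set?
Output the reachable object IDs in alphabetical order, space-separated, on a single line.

Answer: A B E G H I J K L

Derivation:
Roots: H
Mark H: refs=I K J, marked=H
Mark I: refs=J, marked=H I
Mark K: refs=J G G, marked=H I K
Mark J: refs=E K, marked=H I J K
Mark G: refs=null, marked=G H I J K
Mark E: refs=L A B, marked=E G H I J K
Mark L: refs=null G J, marked=E G H I J K L
Mark A: refs=null, marked=A E G H I J K L
Mark B: refs=L null, marked=A B E G H I J K L
Unmarked (collected): C D F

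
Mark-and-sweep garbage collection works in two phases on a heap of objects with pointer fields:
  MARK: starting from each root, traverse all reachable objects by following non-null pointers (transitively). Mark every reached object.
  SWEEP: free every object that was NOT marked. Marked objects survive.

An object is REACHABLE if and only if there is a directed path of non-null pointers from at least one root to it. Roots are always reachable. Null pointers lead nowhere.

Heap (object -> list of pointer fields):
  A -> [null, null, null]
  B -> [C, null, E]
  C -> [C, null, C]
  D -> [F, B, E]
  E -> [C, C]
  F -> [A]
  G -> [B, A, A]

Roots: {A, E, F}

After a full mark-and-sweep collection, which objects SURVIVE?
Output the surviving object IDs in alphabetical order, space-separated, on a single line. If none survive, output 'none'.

Answer: A C E F

Derivation:
Roots: A E F
Mark A: refs=null null null, marked=A
Mark E: refs=C C, marked=A E
Mark F: refs=A, marked=A E F
Mark C: refs=C null C, marked=A C E F
Unmarked (collected): B D G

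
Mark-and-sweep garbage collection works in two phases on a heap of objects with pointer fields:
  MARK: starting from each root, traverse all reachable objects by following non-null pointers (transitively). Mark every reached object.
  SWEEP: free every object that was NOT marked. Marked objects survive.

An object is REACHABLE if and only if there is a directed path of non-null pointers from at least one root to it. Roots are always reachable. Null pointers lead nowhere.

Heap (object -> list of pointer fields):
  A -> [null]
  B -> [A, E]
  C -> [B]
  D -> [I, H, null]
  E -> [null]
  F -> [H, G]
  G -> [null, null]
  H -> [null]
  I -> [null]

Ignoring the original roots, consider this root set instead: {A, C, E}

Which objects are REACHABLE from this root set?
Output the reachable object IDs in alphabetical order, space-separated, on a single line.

Roots: A C E
Mark A: refs=null, marked=A
Mark C: refs=B, marked=A C
Mark E: refs=null, marked=A C E
Mark B: refs=A E, marked=A B C E
Unmarked (collected): D F G H I

Answer: A B C E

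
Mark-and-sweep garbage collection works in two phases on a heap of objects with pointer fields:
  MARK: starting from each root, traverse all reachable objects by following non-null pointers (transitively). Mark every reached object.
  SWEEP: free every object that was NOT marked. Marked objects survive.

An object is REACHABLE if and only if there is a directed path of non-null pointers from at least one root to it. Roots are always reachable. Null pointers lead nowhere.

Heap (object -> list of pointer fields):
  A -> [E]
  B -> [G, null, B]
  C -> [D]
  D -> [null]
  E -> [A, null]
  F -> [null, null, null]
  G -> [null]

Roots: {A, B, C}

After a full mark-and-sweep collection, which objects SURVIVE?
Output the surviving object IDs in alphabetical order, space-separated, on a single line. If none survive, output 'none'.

Answer: A B C D E G

Derivation:
Roots: A B C
Mark A: refs=E, marked=A
Mark B: refs=G null B, marked=A B
Mark C: refs=D, marked=A B C
Mark E: refs=A null, marked=A B C E
Mark G: refs=null, marked=A B C E G
Mark D: refs=null, marked=A B C D E G
Unmarked (collected): F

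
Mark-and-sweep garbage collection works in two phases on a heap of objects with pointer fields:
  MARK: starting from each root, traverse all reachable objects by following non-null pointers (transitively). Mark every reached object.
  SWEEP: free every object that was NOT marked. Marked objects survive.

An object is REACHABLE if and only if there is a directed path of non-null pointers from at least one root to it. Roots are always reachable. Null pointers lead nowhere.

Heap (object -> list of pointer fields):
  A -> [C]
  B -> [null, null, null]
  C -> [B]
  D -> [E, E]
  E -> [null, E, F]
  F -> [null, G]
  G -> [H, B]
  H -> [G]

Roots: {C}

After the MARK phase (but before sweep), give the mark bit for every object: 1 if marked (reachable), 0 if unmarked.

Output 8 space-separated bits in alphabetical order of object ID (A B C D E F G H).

Roots: C
Mark C: refs=B, marked=C
Mark B: refs=null null null, marked=B C
Unmarked (collected): A D E F G H

Answer: 0 1 1 0 0 0 0 0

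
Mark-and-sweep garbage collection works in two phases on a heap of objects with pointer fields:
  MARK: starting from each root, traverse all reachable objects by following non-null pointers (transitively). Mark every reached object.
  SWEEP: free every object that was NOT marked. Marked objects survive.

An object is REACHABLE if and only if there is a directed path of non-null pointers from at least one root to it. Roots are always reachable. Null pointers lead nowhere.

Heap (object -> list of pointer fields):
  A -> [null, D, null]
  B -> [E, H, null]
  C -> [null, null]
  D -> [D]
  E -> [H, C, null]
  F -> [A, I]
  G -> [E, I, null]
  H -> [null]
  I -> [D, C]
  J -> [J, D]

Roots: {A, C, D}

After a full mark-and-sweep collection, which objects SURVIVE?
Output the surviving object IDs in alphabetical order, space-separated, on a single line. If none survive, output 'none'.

Answer: A C D

Derivation:
Roots: A C D
Mark A: refs=null D null, marked=A
Mark C: refs=null null, marked=A C
Mark D: refs=D, marked=A C D
Unmarked (collected): B E F G H I J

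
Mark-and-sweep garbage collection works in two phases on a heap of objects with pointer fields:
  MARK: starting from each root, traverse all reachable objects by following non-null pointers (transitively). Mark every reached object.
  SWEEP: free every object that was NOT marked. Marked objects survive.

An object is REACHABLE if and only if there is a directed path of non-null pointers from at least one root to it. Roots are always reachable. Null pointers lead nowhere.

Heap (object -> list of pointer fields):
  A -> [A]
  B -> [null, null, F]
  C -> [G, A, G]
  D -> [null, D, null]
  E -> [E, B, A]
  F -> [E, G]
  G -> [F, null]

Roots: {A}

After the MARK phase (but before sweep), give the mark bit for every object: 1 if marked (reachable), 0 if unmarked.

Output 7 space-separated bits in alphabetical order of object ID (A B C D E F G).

Answer: 1 0 0 0 0 0 0

Derivation:
Roots: A
Mark A: refs=A, marked=A
Unmarked (collected): B C D E F G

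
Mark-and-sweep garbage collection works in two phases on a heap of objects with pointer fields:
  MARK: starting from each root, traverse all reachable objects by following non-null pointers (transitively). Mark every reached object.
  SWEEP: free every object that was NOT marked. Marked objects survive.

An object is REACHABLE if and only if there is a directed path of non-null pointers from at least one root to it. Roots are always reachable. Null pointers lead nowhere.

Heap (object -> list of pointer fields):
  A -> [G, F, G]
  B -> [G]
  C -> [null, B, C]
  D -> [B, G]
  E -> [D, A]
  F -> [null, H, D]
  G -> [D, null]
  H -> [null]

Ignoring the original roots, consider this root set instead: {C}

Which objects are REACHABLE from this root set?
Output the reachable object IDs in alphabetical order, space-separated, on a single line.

Answer: B C D G

Derivation:
Roots: C
Mark C: refs=null B C, marked=C
Mark B: refs=G, marked=B C
Mark G: refs=D null, marked=B C G
Mark D: refs=B G, marked=B C D G
Unmarked (collected): A E F H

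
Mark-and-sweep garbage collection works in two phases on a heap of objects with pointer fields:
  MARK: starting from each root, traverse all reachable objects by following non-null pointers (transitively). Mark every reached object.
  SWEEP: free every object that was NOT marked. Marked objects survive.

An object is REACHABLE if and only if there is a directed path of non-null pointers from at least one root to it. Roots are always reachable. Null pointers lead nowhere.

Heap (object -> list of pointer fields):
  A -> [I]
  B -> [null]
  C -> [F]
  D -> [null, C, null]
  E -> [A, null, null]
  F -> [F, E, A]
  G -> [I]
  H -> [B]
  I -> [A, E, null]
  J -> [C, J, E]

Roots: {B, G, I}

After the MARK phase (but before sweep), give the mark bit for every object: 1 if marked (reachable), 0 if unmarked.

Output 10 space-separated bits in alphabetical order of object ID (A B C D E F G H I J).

Answer: 1 1 0 0 1 0 1 0 1 0

Derivation:
Roots: B G I
Mark B: refs=null, marked=B
Mark G: refs=I, marked=B G
Mark I: refs=A E null, marked=B G I
Mark A: refs=I, marked=A B G I
Mark E: refs=A null null, marked=A B E G I
Unmarked (collected): C D F H J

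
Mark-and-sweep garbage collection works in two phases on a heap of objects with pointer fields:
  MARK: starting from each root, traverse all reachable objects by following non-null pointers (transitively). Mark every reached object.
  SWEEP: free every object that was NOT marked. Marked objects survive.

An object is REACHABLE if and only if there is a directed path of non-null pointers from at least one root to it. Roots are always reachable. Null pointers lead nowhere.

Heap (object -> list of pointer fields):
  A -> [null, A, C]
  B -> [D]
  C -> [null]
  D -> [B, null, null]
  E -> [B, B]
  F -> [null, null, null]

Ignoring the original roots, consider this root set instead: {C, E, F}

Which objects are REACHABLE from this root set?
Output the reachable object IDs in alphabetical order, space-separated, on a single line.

Roots: C E F
Mark C: refs=null, marked=C
Mark E: refs=B B, marked=C E
Mark F: refs=null null null, marked=C E F
Mark B: refs=D, marked=B C E F
Mark D: refs=B null null, marked=B C D E F
Unmarked (collected): A

Answer: B C D E F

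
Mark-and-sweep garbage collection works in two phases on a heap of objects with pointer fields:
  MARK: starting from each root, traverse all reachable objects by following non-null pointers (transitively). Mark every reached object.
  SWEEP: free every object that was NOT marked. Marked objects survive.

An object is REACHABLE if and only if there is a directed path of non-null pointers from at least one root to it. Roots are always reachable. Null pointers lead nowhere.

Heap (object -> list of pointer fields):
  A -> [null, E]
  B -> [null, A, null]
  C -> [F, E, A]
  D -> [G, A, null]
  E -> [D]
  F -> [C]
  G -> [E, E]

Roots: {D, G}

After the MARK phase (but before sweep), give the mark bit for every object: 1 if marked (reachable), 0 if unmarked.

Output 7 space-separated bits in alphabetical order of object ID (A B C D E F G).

Answer: 1 0 0 1 1 0 1

Derivation:
Roots: D G
Mark D: refs=G A null, marked=D
Mark G: refs=E E, marked=D G
Mark A: refs=null E, marked=A D G
Mark E: refs=D, marked=A D E G
Unmarked (collected): B C F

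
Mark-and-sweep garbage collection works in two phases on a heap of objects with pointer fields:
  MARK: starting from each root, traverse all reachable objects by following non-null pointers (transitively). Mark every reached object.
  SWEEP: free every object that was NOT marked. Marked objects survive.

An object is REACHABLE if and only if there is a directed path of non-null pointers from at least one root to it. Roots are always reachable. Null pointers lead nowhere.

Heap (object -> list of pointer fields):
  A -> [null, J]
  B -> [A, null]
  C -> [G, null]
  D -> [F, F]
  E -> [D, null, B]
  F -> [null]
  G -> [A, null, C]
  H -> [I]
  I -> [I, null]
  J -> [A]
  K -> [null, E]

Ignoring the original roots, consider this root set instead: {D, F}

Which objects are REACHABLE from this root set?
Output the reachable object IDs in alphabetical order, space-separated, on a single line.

Roots: D F
Mark D: refs=F F, marked=D
Mark F: refs=null, marked=D F
Unmarked (collected): A B C E G H I J K

Answer: D F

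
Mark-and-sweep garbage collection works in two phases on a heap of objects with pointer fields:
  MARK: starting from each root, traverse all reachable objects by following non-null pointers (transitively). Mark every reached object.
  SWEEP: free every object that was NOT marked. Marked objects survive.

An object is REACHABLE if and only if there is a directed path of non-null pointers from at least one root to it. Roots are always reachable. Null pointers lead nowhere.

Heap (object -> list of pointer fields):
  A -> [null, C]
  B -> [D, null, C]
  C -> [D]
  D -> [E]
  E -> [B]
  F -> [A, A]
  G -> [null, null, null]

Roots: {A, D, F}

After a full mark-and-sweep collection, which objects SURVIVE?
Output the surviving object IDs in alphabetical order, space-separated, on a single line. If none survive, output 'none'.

Answer: A B C D E F

Derivation:
Roots: A D F
Mark A: refs=null C, marked=A
Mark D: refs=E, marked=A D
Mark F: refs=A A, marked=A D F
Mark C: refs=D, marked=A C D F
Mark E: refs=B, marked=A C D E F
Mark B: refs=D null C, marked=A B C D E F
Unmarked (collected): G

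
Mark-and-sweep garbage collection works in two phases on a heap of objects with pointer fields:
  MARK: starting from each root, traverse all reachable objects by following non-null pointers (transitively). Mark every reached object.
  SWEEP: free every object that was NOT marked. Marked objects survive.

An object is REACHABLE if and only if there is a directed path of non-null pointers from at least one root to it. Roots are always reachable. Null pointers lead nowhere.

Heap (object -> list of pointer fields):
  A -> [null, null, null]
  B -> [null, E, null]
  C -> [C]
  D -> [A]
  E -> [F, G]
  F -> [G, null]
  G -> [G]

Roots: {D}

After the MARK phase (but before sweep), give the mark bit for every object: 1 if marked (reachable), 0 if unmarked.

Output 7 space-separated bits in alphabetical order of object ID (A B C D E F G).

Answer: 1 0 0 1 0 0 0

Derivation:
Roots: D
Mark D: refs=A, marked=D
Mark A: refs=null null null, marked=A D
Unmarked (collected): B C E F G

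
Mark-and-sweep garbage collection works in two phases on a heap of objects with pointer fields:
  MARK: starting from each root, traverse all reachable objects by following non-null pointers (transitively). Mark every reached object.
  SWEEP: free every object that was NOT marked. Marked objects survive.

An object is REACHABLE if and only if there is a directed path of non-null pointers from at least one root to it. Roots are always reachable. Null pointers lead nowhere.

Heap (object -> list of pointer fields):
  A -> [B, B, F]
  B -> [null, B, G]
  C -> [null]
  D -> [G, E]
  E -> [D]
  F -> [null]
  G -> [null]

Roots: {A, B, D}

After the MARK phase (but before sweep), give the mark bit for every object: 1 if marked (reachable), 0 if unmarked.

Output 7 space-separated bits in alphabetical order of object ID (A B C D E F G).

Roots: A B D
Mark A: refs=B B F, marked=A
Mark B: refs=null B G, marked=A B
Mark D: refs=G E, marked=A B D
Mark F: refs=null, marked=A B D F
Mark G: refs=null, marked=A B D F G
Mark E: refs=D, marked=A B D E F G
Unmarked (collected): C

Answer: 1 1 0 1 1 1 1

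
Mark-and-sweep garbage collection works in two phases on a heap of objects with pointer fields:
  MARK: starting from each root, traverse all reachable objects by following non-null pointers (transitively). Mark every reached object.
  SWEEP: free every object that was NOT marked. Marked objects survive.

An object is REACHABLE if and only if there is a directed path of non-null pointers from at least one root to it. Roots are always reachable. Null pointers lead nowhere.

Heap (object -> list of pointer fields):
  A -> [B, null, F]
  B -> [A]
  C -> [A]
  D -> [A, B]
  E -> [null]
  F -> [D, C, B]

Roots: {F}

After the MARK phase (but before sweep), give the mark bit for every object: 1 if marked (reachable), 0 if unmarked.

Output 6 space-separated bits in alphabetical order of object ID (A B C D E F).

Roots: F
Mark F: refs=D C B, marked=F
Mark D: refs=A B, marked=D F
Mark C: refs=A, marked=C D F
Mark B: refs=A, marked=B C D F
Mark A: refs=B null F, marked=A B C D F
Unmarked (collected): E

Answer: 1 1 1 1 0 1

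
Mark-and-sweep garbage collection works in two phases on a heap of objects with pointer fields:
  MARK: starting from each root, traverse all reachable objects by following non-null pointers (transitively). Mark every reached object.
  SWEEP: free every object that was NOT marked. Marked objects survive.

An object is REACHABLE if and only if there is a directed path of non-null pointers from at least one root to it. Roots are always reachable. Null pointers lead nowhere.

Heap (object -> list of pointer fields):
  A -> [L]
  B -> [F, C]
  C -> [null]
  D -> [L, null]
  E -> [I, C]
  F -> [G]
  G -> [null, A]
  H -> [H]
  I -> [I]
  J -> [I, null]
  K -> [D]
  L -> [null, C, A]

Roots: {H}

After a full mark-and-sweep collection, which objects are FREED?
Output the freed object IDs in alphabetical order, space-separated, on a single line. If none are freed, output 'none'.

Roots: H
Mark H: refs=H, marked=H
Unmarked (collected): A B C D E F G I J K L

Answer: A B C D E F G I J K L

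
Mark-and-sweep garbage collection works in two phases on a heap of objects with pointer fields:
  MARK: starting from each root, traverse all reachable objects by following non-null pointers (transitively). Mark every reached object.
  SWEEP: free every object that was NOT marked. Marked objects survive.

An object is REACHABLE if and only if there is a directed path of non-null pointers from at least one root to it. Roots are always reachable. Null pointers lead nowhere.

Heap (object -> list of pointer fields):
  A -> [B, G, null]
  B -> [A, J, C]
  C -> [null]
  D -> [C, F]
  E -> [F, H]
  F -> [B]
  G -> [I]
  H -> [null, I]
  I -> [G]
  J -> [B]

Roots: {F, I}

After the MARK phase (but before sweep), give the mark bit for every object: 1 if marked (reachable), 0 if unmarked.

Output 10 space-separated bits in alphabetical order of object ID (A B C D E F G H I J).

Roots: F I
Mark F: refs=B, marked=F
Mark I: refs=G, marked=F I
Mark B: refs=A J C, marked=B F I
Mark G: refs=I, marked=B F G I
Mark A: refs=B G null, marked=A B F G I
Mark J: refs=B, marked=A B F G I J
Mark C: refs=null, marked=A B C F G I J
Unmarked (collected): D E H

Answer: 1 1 1 0 0 1 1 0 1 1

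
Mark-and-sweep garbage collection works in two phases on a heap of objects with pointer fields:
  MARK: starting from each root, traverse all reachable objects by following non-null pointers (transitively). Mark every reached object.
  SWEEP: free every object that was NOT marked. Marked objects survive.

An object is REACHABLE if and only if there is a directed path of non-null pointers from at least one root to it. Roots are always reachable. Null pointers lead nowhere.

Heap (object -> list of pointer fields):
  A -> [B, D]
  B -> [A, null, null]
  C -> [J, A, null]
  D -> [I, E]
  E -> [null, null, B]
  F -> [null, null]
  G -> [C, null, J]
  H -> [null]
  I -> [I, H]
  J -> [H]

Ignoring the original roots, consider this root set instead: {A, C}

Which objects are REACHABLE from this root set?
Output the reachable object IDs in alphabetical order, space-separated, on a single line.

Answer: A B C D E H I J

Derivation:
Roots: A C
Mark A: refs=B D, marked=A
Mark C: refs=J A null, marked=A C
Mark B: refs=A null null, marked=A B C
Mark D: refs=I E, marked=A B C D
Mark J: refs=H, marked=A B C D J
Mark I: refs=I H, marked=A B C D I J
Mark E: refs=null null B, marked=A B C D E I J
Mark H: refs=null, marked=A B C D E H I J
Unmarked (collected): F G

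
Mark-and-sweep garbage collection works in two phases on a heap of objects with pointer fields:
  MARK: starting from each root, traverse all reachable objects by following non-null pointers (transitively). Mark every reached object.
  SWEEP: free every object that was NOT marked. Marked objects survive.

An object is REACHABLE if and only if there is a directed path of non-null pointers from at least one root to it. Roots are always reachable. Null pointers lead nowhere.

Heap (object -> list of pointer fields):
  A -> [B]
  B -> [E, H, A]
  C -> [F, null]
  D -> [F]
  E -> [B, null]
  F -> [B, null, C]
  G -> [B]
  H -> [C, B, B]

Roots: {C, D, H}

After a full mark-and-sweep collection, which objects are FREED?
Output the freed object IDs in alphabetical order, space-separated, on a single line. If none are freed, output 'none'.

Answer: G

Derivation:
Roots: C D H
Mark C: refs=F null, marked=C
Mark D: refs=F, marked=C D
Mark H: refs=C B B, marked=C D H
Mark F: refs=B null C, marked=C D F H
Mark B: refs=E H A, marked=B C D F H
Mark E: refs=B null, marked=B C D E F H
Mark A: refs=B, marked=A B C D E F H
Unmarked (collected): G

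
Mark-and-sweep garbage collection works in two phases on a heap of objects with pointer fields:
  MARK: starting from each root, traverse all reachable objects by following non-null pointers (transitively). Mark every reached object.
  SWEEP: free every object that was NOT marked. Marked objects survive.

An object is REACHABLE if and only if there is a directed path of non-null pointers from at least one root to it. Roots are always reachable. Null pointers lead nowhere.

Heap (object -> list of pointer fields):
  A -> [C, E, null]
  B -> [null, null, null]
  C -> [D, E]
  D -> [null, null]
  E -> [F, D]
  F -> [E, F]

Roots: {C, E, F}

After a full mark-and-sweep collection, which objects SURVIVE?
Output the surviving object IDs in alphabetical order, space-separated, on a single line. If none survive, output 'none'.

Answer: C D E F

Derivation:
Roots: C E F
Mark C: refs=D E, marked=C
Mark E: refs=F D, marked=C E
Mark F: refs=E F, marked=C E F
Mark D: refs=null null, marked=C D E F
Unmarked (collected): A B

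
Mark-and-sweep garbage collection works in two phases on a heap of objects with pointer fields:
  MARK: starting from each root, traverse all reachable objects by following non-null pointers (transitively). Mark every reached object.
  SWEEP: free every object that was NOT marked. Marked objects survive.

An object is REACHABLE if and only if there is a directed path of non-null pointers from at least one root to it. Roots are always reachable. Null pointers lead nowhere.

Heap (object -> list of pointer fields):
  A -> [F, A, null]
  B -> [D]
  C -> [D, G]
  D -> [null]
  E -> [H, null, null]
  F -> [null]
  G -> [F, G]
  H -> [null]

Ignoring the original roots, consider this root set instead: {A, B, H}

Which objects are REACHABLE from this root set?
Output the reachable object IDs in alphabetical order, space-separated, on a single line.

Roots: A B H
Mark A: refs=F A null, marked=A
Mark B: refs=D, marked=A B
Mark H: refs=null, marked=A B H
Mark F: refs=null, marked=A B F H
Mark D: refs=null, marked=A B D F H
Unmarked (collected): C E G

Answer: A B D F H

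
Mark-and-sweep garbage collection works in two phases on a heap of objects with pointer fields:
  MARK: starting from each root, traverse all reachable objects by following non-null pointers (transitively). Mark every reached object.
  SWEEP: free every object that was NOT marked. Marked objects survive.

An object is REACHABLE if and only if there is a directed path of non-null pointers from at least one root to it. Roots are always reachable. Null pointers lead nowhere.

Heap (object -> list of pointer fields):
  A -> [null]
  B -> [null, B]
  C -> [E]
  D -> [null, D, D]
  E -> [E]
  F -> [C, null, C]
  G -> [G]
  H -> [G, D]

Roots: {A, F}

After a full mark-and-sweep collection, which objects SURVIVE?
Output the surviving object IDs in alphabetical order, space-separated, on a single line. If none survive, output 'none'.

Roots: A F
Mark A: refs=null, marked=A
Mark F: refs=C null C, marked=A F
Mark C: refs=E, marked=A C F
Mark E: refs=E, marked=A C E F
Unmarked (collected): B D G H

Answer: A C E F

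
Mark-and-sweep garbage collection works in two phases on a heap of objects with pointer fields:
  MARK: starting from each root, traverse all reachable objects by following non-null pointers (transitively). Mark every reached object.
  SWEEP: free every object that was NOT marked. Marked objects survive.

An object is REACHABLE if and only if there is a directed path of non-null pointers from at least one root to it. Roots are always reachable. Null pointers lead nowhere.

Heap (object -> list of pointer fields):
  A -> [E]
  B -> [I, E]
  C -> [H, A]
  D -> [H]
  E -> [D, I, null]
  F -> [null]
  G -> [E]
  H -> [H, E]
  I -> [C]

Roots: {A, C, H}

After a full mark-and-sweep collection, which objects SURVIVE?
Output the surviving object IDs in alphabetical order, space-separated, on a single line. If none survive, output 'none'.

Roots: A C H
Mark A: refs=E, marked=A
Mark C: refs=H A, marked=A C
Mark H: refs=H E, marked=A C H
Mark E: refs=D I null, marked=A C E H
Mark D: refs=H, marked=A C D E H
Mark I: refs=C, marked=A C D E H I
Unmarked (collected): B F G

Answer: A C D E H I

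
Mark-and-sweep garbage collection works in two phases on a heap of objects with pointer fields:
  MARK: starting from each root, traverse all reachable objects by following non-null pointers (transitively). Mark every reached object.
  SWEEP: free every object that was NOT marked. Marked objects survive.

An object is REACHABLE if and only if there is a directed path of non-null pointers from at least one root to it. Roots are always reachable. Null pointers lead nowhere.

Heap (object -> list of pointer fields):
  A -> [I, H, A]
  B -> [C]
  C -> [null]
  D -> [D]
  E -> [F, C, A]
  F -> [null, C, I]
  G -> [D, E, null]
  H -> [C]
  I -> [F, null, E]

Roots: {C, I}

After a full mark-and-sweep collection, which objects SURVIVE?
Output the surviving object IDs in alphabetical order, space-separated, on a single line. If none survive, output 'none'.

Answer: A C E F H I

Derivation:
Roots: C I
Mark C: refs=null, marked=C
Mark I: refs=F null E, marked=C I
Mark F: refs=null C I, marked=C F I
Mark E: refs=F C A, marked=C E F I
Mark A: refs=I H A, marked=A C E F I
Mark H: refs=C, marked=A C E F H I
Unmarked (collected): B D G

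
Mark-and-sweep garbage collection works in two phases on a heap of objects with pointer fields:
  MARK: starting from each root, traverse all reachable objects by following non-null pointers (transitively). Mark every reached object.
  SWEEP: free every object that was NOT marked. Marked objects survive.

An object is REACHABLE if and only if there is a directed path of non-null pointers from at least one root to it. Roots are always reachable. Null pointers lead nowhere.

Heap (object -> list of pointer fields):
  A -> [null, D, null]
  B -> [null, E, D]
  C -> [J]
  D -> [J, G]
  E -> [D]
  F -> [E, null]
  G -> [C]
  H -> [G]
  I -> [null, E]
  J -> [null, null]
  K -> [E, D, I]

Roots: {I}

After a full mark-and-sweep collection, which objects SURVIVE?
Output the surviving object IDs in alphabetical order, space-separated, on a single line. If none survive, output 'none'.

Roots: I
Mark I: refs=null E, marked=I
Mark E: refs=D, marked=E I
Mark D: refs=J G, marked=D E I
Mark J: refs=null null, marked=D E I J
Mark G: refs=C, marked=D E G I J
Mark C: refs=J, marked=C D E G I J
Unmarked (collected): A B F H K

Answer: C D E G I J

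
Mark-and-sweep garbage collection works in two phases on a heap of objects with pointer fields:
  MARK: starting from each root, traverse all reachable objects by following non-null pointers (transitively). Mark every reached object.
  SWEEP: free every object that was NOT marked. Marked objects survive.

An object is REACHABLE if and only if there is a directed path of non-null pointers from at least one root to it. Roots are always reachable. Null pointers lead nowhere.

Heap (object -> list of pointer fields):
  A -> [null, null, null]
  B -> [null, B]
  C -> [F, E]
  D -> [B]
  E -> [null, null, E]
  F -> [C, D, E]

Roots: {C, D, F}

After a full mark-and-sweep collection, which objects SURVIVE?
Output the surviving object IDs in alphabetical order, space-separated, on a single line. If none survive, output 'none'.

Answer: B C D E F

Derivation:
Roots: C D F
Mark C: refs=F E, marked=C
Mark D: refs=B, marked=C D
Mark F: refs=C D E, marked=C D F
Mark E: refs=null null E, marked=C D E F
Mark B: refs=null B, marked=B C D E F
Unmarked (collected): A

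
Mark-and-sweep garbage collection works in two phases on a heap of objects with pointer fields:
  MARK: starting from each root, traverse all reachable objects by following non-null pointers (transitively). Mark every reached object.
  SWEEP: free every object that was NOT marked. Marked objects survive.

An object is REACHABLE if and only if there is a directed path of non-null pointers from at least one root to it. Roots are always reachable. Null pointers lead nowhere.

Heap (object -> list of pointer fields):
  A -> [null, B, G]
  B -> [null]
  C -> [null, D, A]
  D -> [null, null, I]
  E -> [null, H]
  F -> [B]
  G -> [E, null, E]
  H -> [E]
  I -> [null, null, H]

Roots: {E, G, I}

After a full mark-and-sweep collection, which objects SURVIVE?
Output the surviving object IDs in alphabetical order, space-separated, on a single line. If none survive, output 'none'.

Answer: E G H I

Derivation:
Roots: E G I
Mark E: refs=null H, marked=E
Mark G: refs=E null E, marked=E G
Mark I: refs=null null H, marked=E G I
Mark H: refs=E, marked=E G H I
Unmarked (collected): A B C D F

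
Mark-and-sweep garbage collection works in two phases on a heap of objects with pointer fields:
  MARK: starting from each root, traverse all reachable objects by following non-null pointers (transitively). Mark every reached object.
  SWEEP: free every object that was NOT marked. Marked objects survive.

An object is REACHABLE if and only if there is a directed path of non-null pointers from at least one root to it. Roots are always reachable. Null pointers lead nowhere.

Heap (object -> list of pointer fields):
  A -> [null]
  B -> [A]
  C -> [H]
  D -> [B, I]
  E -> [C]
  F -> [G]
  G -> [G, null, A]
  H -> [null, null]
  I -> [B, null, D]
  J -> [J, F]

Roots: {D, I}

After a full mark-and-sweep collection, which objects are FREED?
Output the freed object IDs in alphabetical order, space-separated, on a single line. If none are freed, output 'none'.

Roots: D I
Mark D: refs=B I, marked=D
Mark I: refs=B null D, marked=D I
Mark B: refs=A, marked=B D I
Mark A: refs=null, marked=A B D I
Unmarked (collected): C E F G H J

Answer: C E F G H J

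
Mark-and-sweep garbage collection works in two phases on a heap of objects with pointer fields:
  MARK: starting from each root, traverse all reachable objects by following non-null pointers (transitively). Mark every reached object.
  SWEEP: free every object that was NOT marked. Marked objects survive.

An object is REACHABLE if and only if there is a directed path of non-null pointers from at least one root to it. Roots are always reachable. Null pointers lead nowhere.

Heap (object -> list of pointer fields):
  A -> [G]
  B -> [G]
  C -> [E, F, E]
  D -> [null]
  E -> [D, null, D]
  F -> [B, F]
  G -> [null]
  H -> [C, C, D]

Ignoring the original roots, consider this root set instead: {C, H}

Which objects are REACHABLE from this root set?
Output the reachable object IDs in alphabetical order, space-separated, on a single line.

Roots: C H
Mark C: refs=E F E, marked=C
Mark H: refs=C C D, marked=C H
Mark E: refs=D null D, marked=C E H
Mark F: refs=B F, marked=C E F H
Mark D: refs=null, marked=C D E F H
Mark B: refs=G, marked=B C D E F H
Mark G: refs=null, marked=B C D E F G H
Unmarked (collected): A

Answer: B C D E F G H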